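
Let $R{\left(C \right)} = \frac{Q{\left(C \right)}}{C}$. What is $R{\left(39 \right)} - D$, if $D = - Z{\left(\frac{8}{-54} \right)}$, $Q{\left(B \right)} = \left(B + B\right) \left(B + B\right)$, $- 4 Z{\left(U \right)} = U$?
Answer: $\frac{4213}{27} \approx 156.04$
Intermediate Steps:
$Z{\left(U \right)} = - \frac{U}{4}$
$Q{\left(B \right)} = 4 B^{2}$ ($Q{\left(B \right)} = 2 B 2 B = 4 B^{2}$)
$D = - \frac{1}{27}$ ($D = - \frac{\left(-1\right) \frac{8}{-54}}{4} = - \frac{\left(-1\right) 8 \left(- \frac{1}{54}\right)}{4} = - \frac{\left(-1\right) \left(-4\right)}{4 \cdot 27} = \left(-1\right) \frac{1}{27} = - \frac{1}{27} \approx -0.037037$)
$R{\left(C \right)} = 4 C$ ($R{\left(C \right)} = \frac{4 C^{2}}{C} = 4 C$)
$R{\left(39 \right)} - D = 4 \cdot 39 - - \frac{1}{27} = 156 + \frac{1}{27} = \frac{4213}{27}$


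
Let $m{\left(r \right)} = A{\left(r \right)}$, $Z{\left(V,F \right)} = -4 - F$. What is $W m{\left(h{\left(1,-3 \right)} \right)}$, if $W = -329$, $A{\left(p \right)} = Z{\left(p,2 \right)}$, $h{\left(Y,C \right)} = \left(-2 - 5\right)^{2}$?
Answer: $1974$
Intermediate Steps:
$h{\left(Y,C \right)} = 49$ ($h{\left(Y,C \right)} = \left(-7\right)^{2} = 49$)
$A{\left(p \right)} = -6$ ($A{\left(p \right)} = -4 - 2 = -6$)
$m{\left(r \right)} = -6$
$W m{\left(h{\left(1,-3 \right)} \right)} = \left(-329\right) \left(-6\right) = 1974$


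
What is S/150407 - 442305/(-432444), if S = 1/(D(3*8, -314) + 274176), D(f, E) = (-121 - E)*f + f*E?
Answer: 1503881514495847/1470353122029048 ≈ 1.0228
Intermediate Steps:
D(f, E) = E*f + f*(-121 - E) (D(f, E) = f*(-121 - E) + E*f = E*f + f*(-121 - E))
S = 1/271272 (S = 1/(-363*8 + 274176) = 1/(-121*24 + 274176) = 1/(-2904 + 274176) = 1/271272 ≈ 3.6863e-6)
S/150407 - 442305/(-432444) = (1/271272)/150407 - 442305/(-432444) = (1/271272)*(1/150407) - 442305*(-1/432444) = 1/40801207704 + 147435/144148 = 1503881514495847/1470353122029048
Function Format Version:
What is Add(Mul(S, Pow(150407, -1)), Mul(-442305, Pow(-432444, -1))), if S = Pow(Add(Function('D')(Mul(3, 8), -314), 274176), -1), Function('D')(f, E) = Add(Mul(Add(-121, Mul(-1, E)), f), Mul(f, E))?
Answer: Rational(1503881514495847, 1470353122029048) ≈ 1.0228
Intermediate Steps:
Function('D')(f, E) = Add(Mul(E, f), Mul(f, Add(-121, Mul(-1, E)))) (Function('D')(f, E) = Add(Mul(f, Add(-121, Mul(-1, E))), Mul(E, f)) = Add(Mul(E, f), Mul(f, Add(-121, Mul(-1, E)))))
S = Rational(1, 271272) (S = Pow(Add(Mul(-121, Mul(3, 8)), 274176), -1) = Pow(Add(Mul(-121, 24), 274176), -1) = Pow(Add(-2904, 274176), -1) = Pow(271272, -1) = Rational(1, 271272) ≈ 3.6863e-6)
Add(Mul(S, Pow(150407, -1)), Mul(-442305, Pow(-432444, -1))) = Add(Mul(Rational(1, 271272), Pow(150407, -1)), Mul(-442305, Pow(-432444, -1))) = Add(Mul(Rational(1, 271272), Rational(1, 150407)), Mul(-442305, Rational(-1, 432444))) = Add(Rational(1, 40801207704), Rational(147435, 144148)) = Rational(1503881514495847, 1470353122029048)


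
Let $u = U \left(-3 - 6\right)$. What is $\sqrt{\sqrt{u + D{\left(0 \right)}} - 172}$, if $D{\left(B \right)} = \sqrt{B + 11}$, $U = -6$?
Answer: $\sqrt{-172 + \sqrt{54 + \sqrt{11}}} \approx 12.823 i$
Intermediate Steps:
$D{\left(B \right)} = \sqrt{11 + B}$
$u = 54$ ($u = - 6 \left(-3 - 6\right) = \left(-6\right) \left(-9\right) = 54$)
$\sqrt{\sqrt{u + D{\left(0 \right)}} - 172} = \sqrt{\sqrt{54 + \sqrt{11 + 0}} - 172} = \sqrt{\sqrt{54 + \sqrt{11}} - 172} = \sqrt{-172 + \sqrt{54 + \sqrt{11}}}$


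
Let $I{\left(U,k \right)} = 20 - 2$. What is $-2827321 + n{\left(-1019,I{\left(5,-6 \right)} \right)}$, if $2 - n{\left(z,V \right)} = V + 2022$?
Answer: $-2829359$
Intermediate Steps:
$I{\left(U,k \right)} = 18$ ($I{\left(U,k \right)} = 20 - 2 = 18$)
$n{\left(z,V \right)} = -2020 - V$ ($n{\left(z,V \right)} = 2 - \left(V + 2022\right) = 2 - \left(2022 + V\right) = -2020 - V$)
$-2827321 + n{\left(-1019,I{\left(5,-6 \right)} \right)} = -2827321 - 2038 = -2829359$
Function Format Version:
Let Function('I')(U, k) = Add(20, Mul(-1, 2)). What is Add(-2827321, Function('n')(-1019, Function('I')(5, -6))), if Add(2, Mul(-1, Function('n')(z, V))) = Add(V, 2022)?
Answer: -2829359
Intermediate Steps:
Function('I')(U, k) = 18 (Function('I')(U, k) = Add(20, -2) = 18)
Function('n')(z, V) = Add(-2020, Mul(-1, V)) (Function('n')(z, V) = Add(2, Mul(-1, Add(V, 2022))) = Add(2, Mul(-1, Add(2022, V))) = Add(2, Add(-2022, Mul(-1, V))) = Add(-2020, Mul(-1, V)))
Add(-2827321, Function('n')(-1019, Function('I')(5, -6))) = Add(-2827321, Add(-2020, Mul(-1, 18))) = Add(-2827321, Add(-2020, -18)) = Add(-2827321, -2038) = -2829359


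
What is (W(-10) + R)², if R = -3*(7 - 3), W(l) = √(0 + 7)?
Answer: (12 - √7)² ≈ 87.502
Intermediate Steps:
W(l) = √7
R = -12 (R = -3*4 = -12)
(W(-10) + R)² = (√7 - 12)² = (-12 + √7)²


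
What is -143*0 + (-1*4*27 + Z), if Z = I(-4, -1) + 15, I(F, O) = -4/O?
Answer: -89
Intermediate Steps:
Z = 19 (Z = -4/(-1) + 15 = -4*(-1) + 15 = 4 + 15 = 19)
-143*0 + (-1*4*27 + Z) = -143*0 + (-1*4*27 + 19) = 0 + (-4*27 + 19) = 0 + (-108 + 19) = 0 - 89 = -89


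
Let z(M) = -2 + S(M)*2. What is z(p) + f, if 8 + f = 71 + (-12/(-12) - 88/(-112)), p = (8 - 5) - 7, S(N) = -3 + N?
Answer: 683/14 ≈ 48.786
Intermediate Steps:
p = -4 (p = 3 - 7 = -4)
z(M) = -8 + 2*M (z(M) = -2 + (-3 + M)*2 = -2 + (-6 + 2*M) = -8 + 2*M)
f = 907/14 (f = -8 + (71 + (-12/(-12) - 88/(-112))) = -8 + (71 + (-12*(-1/12) - 88*(-1/112))) = -8 + (71 + (1 + 11/14)) = -8 + (71 + 25/14) = -8 + 1019/14 = 907/14 ≈ 64.786)
z(p) + f = (-8 + 2*(-4)) + 907/14 = (-8 - 8) + 907/14 = -16 + 907/14 = 683/14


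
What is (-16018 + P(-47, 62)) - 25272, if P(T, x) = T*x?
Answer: -44204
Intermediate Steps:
(-16018 + P(-47, 62)) - 25272 = (-16018 - 47*62) - 25272 = (-16018 - 2914) - 25272 = -18932 - 25272 = -44204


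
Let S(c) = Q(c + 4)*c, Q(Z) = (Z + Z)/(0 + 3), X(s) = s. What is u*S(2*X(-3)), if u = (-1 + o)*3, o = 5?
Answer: 96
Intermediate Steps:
u = 12 (u = (-1 + 5)*3 = 4*3 = 12)
Q(Z) = 2*Z/3 (Q(Z) = (2*Z)/3 = (2*Z)*(⅓) = 2*Z/3)
S(c) = c*(8/3 + 2*c/3) (S(c) = (2*(c + 4)/3)*c = (2*(4 + c)/3)*c = (8/3 + 2*c/3)*c = c*(8/3 + 2*c/3))
u*S(2*X(-3)) = 12*(2*(2*(-3))*(4 + 2*(-3))/3) = 12*((⅔)*(-6)*(4 - 6)) = 12*((⅔)*(-6)*(-2)) = 12*8 = 96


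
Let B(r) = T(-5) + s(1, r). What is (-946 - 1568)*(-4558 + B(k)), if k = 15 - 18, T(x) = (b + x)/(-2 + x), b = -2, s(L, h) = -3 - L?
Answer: 11466354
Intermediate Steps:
T(x) = 1 (T(x) = (-2 + x)/(-2 + x) = 1)
k = -3
B(r) = -3 (B(r) = 1 + (-3 - 1*1) = 1 + (-3 - 1) = 1 - 4 = -3)
(-946 - 1568)*(-4558 + B(k)) = (-946 - 1568)*(-4558 - 3) = -2514*(-4561) = 11466354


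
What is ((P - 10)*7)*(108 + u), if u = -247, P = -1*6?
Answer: 15568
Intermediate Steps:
P = -6
((P - 10)*7)*(108 + u) = ((-6 - 10)*7)*(108 - 247) = -16*7*(-139) = -112*(-139) = 15568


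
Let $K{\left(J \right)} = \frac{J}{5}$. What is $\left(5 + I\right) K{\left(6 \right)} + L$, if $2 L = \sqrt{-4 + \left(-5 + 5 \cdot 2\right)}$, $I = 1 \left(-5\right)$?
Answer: $\frac{1}{2} \approx 0.5$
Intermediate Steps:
$I = -5$
$K{\left(J \right)} = \frac{J}{5}$ ($K{\left(J \right)} = J \frac{1}{5} = \frac{J}{5}$)
$L = \frac{1}{2}$ ($L = \frac{\sqrt{-4 + \left(-5 + 5 \cdot 2\right)}}{2} = \frac{\sqrt{-4 + \left(-5 + 10\right)}}{2} = \frac{\sqrt{-4 + 5}}{2} = \frac{\sqrt{1}}{2} = \frac{1}{2} \cdot 1 = \frac{1}{2} \approx 0.5$)
$\left(5 + I\right) K{\left(6 \right)} + L = \left(5 - 5\right) \frac{1}{5} \cdot 6 + \frac{1}{2} = 0 \cdot \frac{6}{5} + \frac{1}{2} = 0 + \frac{1}{2} = \frac{1}{2}$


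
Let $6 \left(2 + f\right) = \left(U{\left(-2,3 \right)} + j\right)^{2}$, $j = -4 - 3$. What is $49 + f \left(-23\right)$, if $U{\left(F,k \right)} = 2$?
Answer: $- \frac{5}{6} \approx -0.83333$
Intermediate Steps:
$j = -7$ ($j = -4 - 3 = -7$)
$f = \frac{13}{6}$ ($f = -2 + \frac{\left(2 - 7\right)^{2}}{6} = -2 + \frac{\left(-5\right)^{2}}{6} = -2 + \frac{1}{6} \cdot 25 = -2 + \frac{25}{6} = \frac{13}{6} \approx 2.1667$)
$49 + f \left(-23\right) = 49 + \frac{13}{6} \left(-23\right) = 49 - \frac{299}{6} = - \frac{5}{6}$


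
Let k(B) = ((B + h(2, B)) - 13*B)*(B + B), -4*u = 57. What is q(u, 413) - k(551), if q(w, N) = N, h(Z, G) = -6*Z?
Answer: 7300061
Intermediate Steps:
u = -57/4 (u = -¼*57 = -57/4 ≈ -14.250)
k(B) = 2*B*(-12 - 12*B) (k(B) = ((B - 6*2) - 13*B)*(B + B) = ((B - 12) - 13*B)*(2*B) = ((-12 + B) - 13*B)*(2*B) = (-12 - 12*B)*(2*B) = 2*B*(-12 - 12*B))
q(u, 413) - k(551) = 413 - (-24)*551*(1 + 551) = 413 - (-24)*551*552 = 413 - 1*(-7299648) = 413 + 7299648 = 7300061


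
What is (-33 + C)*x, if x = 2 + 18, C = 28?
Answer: -100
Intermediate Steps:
x = 20
(-33 + C)*x = (-33 + 28)*20 = -5*20 = -100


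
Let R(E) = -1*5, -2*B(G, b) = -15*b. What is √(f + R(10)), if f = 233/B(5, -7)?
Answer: I*√104055/105 ≈ 3.0721*I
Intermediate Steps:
B(G, b) = 15*b/2 (B(G, b) = -(-15)*b/2 = 15*b/2)
f = -466/105 (f = 233/(((15/2)*(-7))) = 233/(-105/2) = 233*(-2/105) = -466/105 ≈ -4.4381)
R(E) = -5
√(f + R(10)) = √(-466/105 - 5) = √(-991/105) = I*√104055/105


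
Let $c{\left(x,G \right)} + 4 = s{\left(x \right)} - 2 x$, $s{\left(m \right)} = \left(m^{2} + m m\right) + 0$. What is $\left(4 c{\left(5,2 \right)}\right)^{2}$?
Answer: $20736$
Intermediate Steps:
$s{\left(m \right)} = 2 m^{2}$ ($s{\left(m \right)} = \left(m^{2} + m^{2}\right) + 0 = 2 m^{2} + 0 = 2 m^{2}$)
$c{\left(x,G \right)} = -4 - 2 x + 2 x^{2}$ ($c{\left(x,G \right)} = -4 + \left(2 x^{2} - 2 x\right) = -4 + \left(- 2 x + 2 x^{2}\right) = -4 - 2 x + 2 x^{2}$)
$\left(4 c{\left(5,2 \right)}\right)^{2} = \left(4 \left(-4 - 10 + 2 \cdot 5^{2}\right)\right)^{2} = \left(4 \left(-4 - 10 + 2 \cdot 25\right)\right)^{2} = \left(4 \left(-4 - 10 + 50\right)\right)^{2} = \left(4 \cdot 36\right)^{2} = 144^{2} = 20736$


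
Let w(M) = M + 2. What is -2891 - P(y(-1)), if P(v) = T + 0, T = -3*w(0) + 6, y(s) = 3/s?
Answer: -2891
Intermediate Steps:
w(M) = 2 + M
T = 0 (T = -3*(2 + 0) + 6 = -3*2 + 6 = -6 + 6 = 0)
P(v) = 0 (P(v) = 0 + 0 = 0)
-2891 - P(y(-1)) = -2891 - 1*0 = -2891 + 0 = -2891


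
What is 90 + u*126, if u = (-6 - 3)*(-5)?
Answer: 5760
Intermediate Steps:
u = 45 (u = -9*(-5) = 45)
90 + u*126 = 90 + 45*126 = 90 + 5670 = 5760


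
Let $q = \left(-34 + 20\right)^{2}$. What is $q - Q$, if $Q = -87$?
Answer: $283$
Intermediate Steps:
$q = 196$ ($q = \left(-14\right)^{2} = 196$)
$q - Q = 196 - -87 = 196 + 87 = 283$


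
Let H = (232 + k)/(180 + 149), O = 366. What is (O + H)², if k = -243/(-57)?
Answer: 5254891446025/39075001 ≈ 1.3448e+5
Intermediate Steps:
k = 81/19 (k = -243*(-1/57) = 81/19 ≈ 4.2632)
H = 4489/6251 (H = (232 + 81/19)/(180 + 149) = (4489/19)/329 = (4489/19)*(1/329) = 4489/6251 ≈ 0.71813)
(O + H)² = (366 + 4489/6251)² = (2292355/6251)² = 5254891446025/39075001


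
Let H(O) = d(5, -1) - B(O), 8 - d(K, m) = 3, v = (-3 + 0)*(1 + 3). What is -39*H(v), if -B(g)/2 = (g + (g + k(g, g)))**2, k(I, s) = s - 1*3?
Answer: -118833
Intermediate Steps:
v = -12 (v = -3*4 = -12)
d(K, m) = 5 (d(K, m) = 8 - 1*3 = 8 - 3 = 5)
k(I, s) = -3 + s (k(I, s) = s - 3 = -3 + s)
B(g) = -2*(-3 + 3*g)**2 (B(g) = -2*(g + (g + (-3 + g)))**2 = -2*(g + (-3 + 2*g))**2 = -2*(-3 + 3*g)**2)
H(O) = 5 + 18*(-1 + O)**2 (H(O) = 5 - (-18)*(-1 + O)**2 = 5 + 18*(-1 + O)**2)
-39*H(v) = -39*(5 + 18*(-1 - 12)**2) = -39*(5 + 18*(-13)**2) = -39*(5 + 18*169) = -39*(5 + 3042) = -39*3047 = -118833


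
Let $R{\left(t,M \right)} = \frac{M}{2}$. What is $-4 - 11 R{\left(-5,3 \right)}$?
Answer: $- \frac{41}{2} \approx -20.5$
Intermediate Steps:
$R{\left(t,M \right)} = \frac{M}{2}$ ($R{\left(t,M \right)} = M \frac{1}{2} = \frac{M}{2}$)
$-4 - 11 R{\left(-5,3 \right)} = -4 - 11 \cdot \frac{1}{2} \cdot 3 = -4 - \frac{33}{2} = - \frac{41}{2}$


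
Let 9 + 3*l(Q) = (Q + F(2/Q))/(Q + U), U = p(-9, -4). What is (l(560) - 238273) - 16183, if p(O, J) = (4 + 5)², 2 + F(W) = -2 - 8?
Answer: -489324109/1923 ≈ -2.5446e+5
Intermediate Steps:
F(W) = -12 (F(W) = -2 + (-2 - 8) = -2 - 10 = -12)
p(O, J) = 81 (p(O, J) = 9² = 81)
U = 81
l(Q) = -3 + (-12 + Q)/(3*(81 + Q)) (l(Q) = -3 + ((Q - 12)/(Q + 81))/3 = -3 + ((-12 + Q)/(81 + Q))/3 = -3 + (-12 + Q)/(3*(81 + Q)))
(l(560) - 238273) - 16183 = ((-741 - 8*560)/(3*(81 + 560)) - 238273) - 16183 = ((⅓)*(-741 - 4480)/641 - 238273) - 16183 = ((⅓)*(1/641)*(-5221) - 238273) - 16183 = (-5221/1923 - 238273) - 16183 = -458204200/1923 - 16183 = -489324109/1923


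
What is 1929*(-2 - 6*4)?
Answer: -50154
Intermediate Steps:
1929*(-2 - 6*4) = 1929*(-2 - 1*24) = 1929*(-2 - 24) = 1929*(-26) = -50154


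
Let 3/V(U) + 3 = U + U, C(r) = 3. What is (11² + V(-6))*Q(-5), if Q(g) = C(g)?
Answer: 1812/5 ≈ 362.40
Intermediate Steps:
Q(g) = 3
V(U) = 3/(-3 + 2*U) (V(U) = 3/(-3 + (U + U)) = 3/(-3 + 2*U))
(11² + V(-6))*Q(-5) = (11² + 3/(-3 + 2*(-6)))*3 = (121 + 3/(-3 - 12))*3 = (121 + 3/(-15))*3 = (121 + 3*(-1/15))*3 = (121 - ⅕)*3 = (604/5)*3 = 1812/5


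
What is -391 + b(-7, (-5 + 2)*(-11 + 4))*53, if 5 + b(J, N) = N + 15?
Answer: 1252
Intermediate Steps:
b(J, N) = 10 + N (b(J, N) = -5 + (N + 15) = -5 + (15 + N) = 10 + N)
-391 + b(-7, (-5 + 2)*(-11 + 4))*53 = -391 + (10 + (-5 + 2)*(-11 + 4))*53 = -391 + (10 - 3*(-7))*53 = -391 + (10 + 21)*53 = -391 + 31*53 = -391 + 1643 = 1252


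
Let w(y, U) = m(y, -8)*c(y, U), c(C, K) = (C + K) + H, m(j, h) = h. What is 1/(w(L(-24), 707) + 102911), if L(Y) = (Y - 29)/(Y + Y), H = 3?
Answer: 6/583333 ≈ 1.0286e-5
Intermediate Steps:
c(C, K) = 3 + C + K (c(C, K) = (C + K) + 3 = 3 + C + K)
L(Y) = (-29 + Y)/(2*Y) (L(Y) = (-29 + Y)/((2*Y)) = (-29 + Y)*(1/(2*Y)) = (-29 + Y)/(2*Y))
w(y, U) = -24 - 8*U - 8*y (w(y, U) = -8*(3 + y + U) = -8*(3 + U + y) = -24 - 8*U - 8*y)
1/(w(L(-24), 707) + 102911) = 1/((-24 - 8*707 - 4*(-29 - 24)/(-24)) + 102911) = 1/((-24 - 5656 - 4*(-1)*(-53)/24) + 102911) = 1/((-24 - 5656 - 8*53/48) + 102911) = 1/((-24 - 5656 - 53/6) + 102911) = 1/(-34133/6 + 102911) = 1/(583333/6) = 6/583333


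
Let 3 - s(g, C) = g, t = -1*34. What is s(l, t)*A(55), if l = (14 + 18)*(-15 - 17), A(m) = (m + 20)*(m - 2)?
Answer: 4082325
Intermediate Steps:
A(m) = (-2 + m)*(20 + m) (A(m) = (20 + m)*(-2 + m) = (-2 + m)*(20 + m))
l = -1024 (l = 32*(-32) = -1024)
t = -34
s(g, C) = 3 - g
s(l, t)*A(55) = (3 - 1*(-1024))*(-40 + 55² + 18*55) = (3 + 1024)*(-40 + 3025 + 990) = 1027*3975 = 4082325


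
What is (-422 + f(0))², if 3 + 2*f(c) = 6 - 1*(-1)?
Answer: 176400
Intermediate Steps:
f(c) = 2 (f(c) = -3/2 + (6 - 1*(-1))/2 = -3/2 + (6 + 1)/2 = -3/2 + (½)*7 = -3/2 + 7/2 = 2)
(-422 + f(0))² = (-422 + 2)² = (-420)² = 176400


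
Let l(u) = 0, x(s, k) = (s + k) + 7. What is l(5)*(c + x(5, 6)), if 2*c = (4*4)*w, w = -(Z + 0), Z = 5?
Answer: 0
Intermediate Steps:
x(s, k) = 7 + k + s (x(s, k) = (k + s) + 7 = 7 + k + s)
w = -5 (w = -(5 + 0) = -1*5 = -5)
c = -40 (c = ((4*4)*(-5))/2 = (16*(-5))/2 = (½)*(-80) = -40)
l(5)*(c + x(5, 6)) = 0*(-40 + (7 + 6 + 5)) = 0*(-40 + 18) = 0*(-22) = 0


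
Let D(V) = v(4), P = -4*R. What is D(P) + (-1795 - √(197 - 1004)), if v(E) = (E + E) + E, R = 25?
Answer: -1783 - I*√807 ≈ -1783.0 - 28.408*I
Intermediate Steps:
v(E) = 3*E (v(E) = 2*E + E = 3*E)
P = -100 (P = -4*25 = -100)
D(V) = 12 (D(V) = 3*4 = 12)
D(P) + (-1795 - √(197 - 1004)) = 12 + (-1795 - √(197 - 1004)) = 12 + (-1795 - √(-807)) = 12 + (-1795 - I*√807) = -1783 - I*√807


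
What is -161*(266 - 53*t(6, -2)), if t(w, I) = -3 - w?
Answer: -119623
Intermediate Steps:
-161*(266 - 53*t(6, -2)) = -161*(266 - 53*(-3 - 1*6)) = -161*(266 - 53*(-3 - 6)) = -161*(266 - 53*(-9)) = -161*(266 + 477) = -161*743 = -119623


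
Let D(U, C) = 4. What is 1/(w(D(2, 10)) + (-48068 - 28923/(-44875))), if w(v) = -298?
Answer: -44875/2170395327 ≈ -2.0676e-5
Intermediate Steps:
1/(w(D(2, 10)) + (-48068 - 28923/(-44875))) = 1/(-298 + (-48068 - 28923/(-44875))) = 1/(-298 + (-48068 - 28923*(-1)/44875)) = 1/(-298 + (-48068 - 1*(-28923/44875))) = 1/(-298 + (-48068 + 28923/44875)) = 1/(-298 - 2157022577/44875) = 1/(-2170395327/44875) = -44875/2170395327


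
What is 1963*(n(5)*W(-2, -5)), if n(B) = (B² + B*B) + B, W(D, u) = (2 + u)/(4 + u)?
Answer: 323895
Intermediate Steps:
W(D, u) = (2 + u)/(4 + u)
n(B) = B + 2*B² (n(B) = (B² + B²) + B = 2*B² + B = B + 2*B²)
1963*(n(5)*W(-2, -5)) = 1963*((5*(1 + 2*5))*((2 - 5)/(4 - 5))) = 1963*((5*(1 + 10))*(-3/(-1))) = 1963*((5*11)*(-1*(-3))) = 1963*(55*3) = 1963*165 = 323895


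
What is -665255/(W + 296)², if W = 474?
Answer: -133051/118580 ≈ -1.1220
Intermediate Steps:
-665255/(W + 296)² = -665255/(474 + 296)² = -665255/(770²) = -665255/592900 = -665255*1/592900 = -133051/118580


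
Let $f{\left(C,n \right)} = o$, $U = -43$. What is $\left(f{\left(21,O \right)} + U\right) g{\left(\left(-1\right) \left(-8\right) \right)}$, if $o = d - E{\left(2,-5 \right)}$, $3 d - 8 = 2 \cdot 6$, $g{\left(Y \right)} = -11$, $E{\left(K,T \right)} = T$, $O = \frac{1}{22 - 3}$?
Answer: $\frac{1034}{3} \approx 344.67$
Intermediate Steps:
$O = \frac{1}{19} \approx 0.052632$
$d = \frac{20}{3}$ ($d = \frac{8}{3} + \frac{2 \cdot 6}{3} = \frac{8}{3} + \frac{1}{3} \cdot 12 = \frac{8}{3} + 4 = \frac{20}{3} \approx 6.6667$)
$o = \frac{35}{3}$ ($o = \frac{20}{3} - -5 = \frac{20}{3} + 5 = \frac{35}{3} \approx 11.667$)
$f{\left(C,n \right)} = \frac{35}{3}$
$\left(f{\left(21,O \right)} + U\right) g{\left(\left(-1\right) \left(-8\right) \right)} = \left(\frac{35}{3} - 43\right) \left(-11\right) = \left(- \frac{94}{3}\right) \left(-11\right) = \frac{1034}{3}$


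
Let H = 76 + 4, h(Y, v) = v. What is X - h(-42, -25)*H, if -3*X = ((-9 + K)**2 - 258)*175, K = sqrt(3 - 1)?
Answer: 36625/3 + 1050*sqrt(2) ≈ 13693.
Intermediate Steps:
K = sqrt(2) ≈ 1.4142
H = 80
X = 15050 - 175*(-9 + sqrt(2))**2/3 (X = -((-9 + sqrt(2))**2 - 258)*175/3 = -(-258 + (-9 + sqrt(2))**2)*175/3 = -(-45150 + 175*(-9 + sqrt(2))**2)/3 = 15050 - 175*(-9 + sqrt(2))**2/3 ≈ 11693.)
X - h(-42, -25)*H = (30625/3 + 1050*sqrt(2)) - (-25)*80 = (30625/3 + 1050*sqrt(2)) - 1*(-2000) = (30625/3 + 1050*sqrt(2)) + 2000 = 36625/3 + 1050*sqrt(2)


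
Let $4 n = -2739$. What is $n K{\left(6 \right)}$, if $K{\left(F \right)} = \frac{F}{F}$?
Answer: $- \frac{2739}{4} \approx -684.75$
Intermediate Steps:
$K{\left(F \right)} = 1$
$n = - \frac{2739}{4}$ ($n = \frac{1}{4} \left(-2739\right) = - \frac{2739}{4} \approx -684.75$)
$n K{\left(6 \right)} = \left(- \frac{2739}{4}\right) 1 = - \frac{2739}{4}$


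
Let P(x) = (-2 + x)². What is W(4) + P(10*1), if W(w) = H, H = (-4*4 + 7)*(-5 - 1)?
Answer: 118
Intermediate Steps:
H = 54 (H = (-16 + 7)*(-6) = -9*(-6) = 54)
W(w) = 54
W(4) + P(10*1) = 54 + (-2 + 10*1)² = 54 + (-2 + 10)² = 54 + 8² = 54 + 64 = 118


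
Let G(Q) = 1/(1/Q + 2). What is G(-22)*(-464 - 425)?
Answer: -19558/43 ≈ -454.84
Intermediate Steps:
G(Q) = 1/(2 + 1/Q)
G(-22)*(-464 - 425) = (-22/(1 + 2*(-22)))*(-464 - 425) = -22/(1 - 44)*(-889) = -22/(-43)*(-889) = -22*(-1/43)*(-889) = (22/43)*(-889) = -19558/43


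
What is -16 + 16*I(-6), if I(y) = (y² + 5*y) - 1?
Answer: 64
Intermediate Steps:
I(y) = -1 + y² + 5*y
-16 + 16*I(-6) = -16 + 16*(-1 + (-6)² + 5*(-6)) = -16 + 16*(-1 + 36 - 30) = -16 + 16*5 = -16 + 80 = 64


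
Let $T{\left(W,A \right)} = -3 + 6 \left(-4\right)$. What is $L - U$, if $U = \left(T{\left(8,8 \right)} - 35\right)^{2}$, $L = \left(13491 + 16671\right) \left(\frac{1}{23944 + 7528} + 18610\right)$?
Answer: $\frac{8832789533417}{15736} \approx 5.6131 \cdot 10^{8}$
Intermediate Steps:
$T{\left(W,A \right)} = -27$ ($T{\left(W,A \right)} = -3 - 24 = -27$)
$L = \frac{8832850022601}{15736}$ ($L = 30162 \left(\frac{1}{31472} + 18610\right) = 30162 \cdot \frac{585693921}{31472} = \frac{8832850022601}{15736} \approx 5.6131 \cdot 10^{8}$)
$U = 3844$ ($U = \left(-27 - 35\right)^{2} = \left(-62\right)^{2} = 3844$)
$L - U = \frac{8832850022601}{15736} - 3844 = \frac{8832789533417}{15736}$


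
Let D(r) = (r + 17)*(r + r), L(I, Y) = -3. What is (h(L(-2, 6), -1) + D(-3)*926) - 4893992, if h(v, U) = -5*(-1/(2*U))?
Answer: -9943557/2 ≈ -4.9718e+6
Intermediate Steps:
h(v, U) = 5/(2*U) (h(v, U) = -(-5)/(2*U) = 5/(2*U))
D(r) = 2*r*(17 + r) (D(r) = (17 + r)*(2*r) = 2*r*(17 + r))
(h(L(-2, 6), -1) + D(-3)*926) - 4893992 = ((5/2)/(-1) + (2*(-3)*(17 - 3))*926) - 4893992 = ((5/2)*(-1) + (2*(-3)*14)*926) - 4893992 = (-5/2 - 84*926) - 4893992 = (-5/2 - 77784) - 4893992 = -155573/2 - 4893992 = -9943557/2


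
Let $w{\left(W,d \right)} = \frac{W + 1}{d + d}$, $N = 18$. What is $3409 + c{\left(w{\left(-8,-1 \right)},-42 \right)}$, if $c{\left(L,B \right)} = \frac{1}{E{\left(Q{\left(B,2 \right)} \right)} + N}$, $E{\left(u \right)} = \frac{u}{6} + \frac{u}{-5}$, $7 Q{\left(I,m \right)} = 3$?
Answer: $\frac{4292001}{1259} \approx 3409.1$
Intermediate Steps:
$Q{\left(I,m \right)} = \frac{3}{7}$ ($Q{\left(I,m \right)} = \frac{1}{7} \cdot 3 = \frac{3}{7}$)
$E{\left(u \right)} = - \frac{u}{30}$ ($E{\left(u \right)} = u \frac{1}{6} + u \left(- \frac{1}{5}\right) = \frac{u}{6} - \frac{u}{5} = - \frac{u}{30}$)
$w{\left(W,d \right)} = \frac{1 + W}{2 d}$
$c{\left(L,B \right)} = \frac{70}{1259}$ ($c{\left(L,B \right)} = \frac{1}{\left(- \frac{1}{30}\right) \frac{3}{7} + 18} = \frac{1}{- \frac{1}{70} + 18} = \frac{1}{\frac{1259}{70}} = \frac{70}{1259}$)
$3409 + c{\left(w{\left(-8,-1 \right)},-42 \right)} = 3409 + \frac{70}{1259} = \frac{4292001}{1259}$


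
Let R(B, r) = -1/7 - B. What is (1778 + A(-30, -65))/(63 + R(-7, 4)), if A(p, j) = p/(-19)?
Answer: 236684/9291 ≈ 25.475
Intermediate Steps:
A(p, j) = -p/19 (A(p, j) = p*(-1/19) = -p/19)
R(B, r) = -1/7 - B (R(B, r) = -1*1/7 - B = -1/7 - B)
(1778 + A(-30, -65))/(63 + R(-7, 4)) = (1778 - 1/19*(-30))/(63 + (-1/7 - 1*(-7))) = (1778 + 30/19)/(63 + (-1/7 + 7)) = 33812/(19*(63 + 48/7)) = 33812/(19*(489/7)) = (33812/19)*(7/489) = 236684/9291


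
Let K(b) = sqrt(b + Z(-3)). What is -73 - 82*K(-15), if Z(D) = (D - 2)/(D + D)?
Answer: -73 - 41*I*sqrt(510)/3 ≈ -73.0 - 308.64*I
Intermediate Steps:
Z(D) = (-2 + D)/(2*D) (Z(D) = (-2 + D)/((2*D)) = (-2 + D)*(1/(2*D)) = (-2 + D)/(2*D))
K(b) = sqrt(5/6 + b) (K(b) = sqrt(b + (1/2)*(-2 - 3)/(-3)) = sqrt(b + (1/2)*(-1/3)*(-5)) = sqrt(b + 5/6) = sqrt(5/6 + b))
-73 - 82*K(-15) = -73 - 41*sqrt(30 + 36*(-15))/3 = -73 - 41*sqrt(30 - 540)/3 = -73 - 41*sqrt(-510)/3 = -73 - 41*I*sqrt(510)/3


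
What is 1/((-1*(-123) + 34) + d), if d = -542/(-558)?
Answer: 279/44074 ≈ 0.0063303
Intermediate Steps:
d = 271/279 (d = -542*(-1/558) = 271/279 ≈ 0.97133)
1/((-1*(-123) + 34) + d) = 1/((-1*(-123) + 34) + 271/279) = 1/((123 + 34) + 271/279) = 1/(157 + 271/279) = 1/(44074/279) = 279/44074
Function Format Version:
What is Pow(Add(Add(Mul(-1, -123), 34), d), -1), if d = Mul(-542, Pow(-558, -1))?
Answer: Rational(279, 44074) ≈ 0.0063303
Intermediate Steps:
d = Rational(271, 279) (d = Mul(-542, Rational(-1, 558)) = Rational(271, 279) ≈ 0.97133)
Pow(Add(Add(Mul(-1, -123), 34), d), -1) = Pow(Add(Add(Mul(-1, -123), 34), Rational(271, 279)), -1) = Pow(Add(Add(123, 34), Rational(271, 279)), -1) = Pow(Add(157, Rational(271, 279)), -1) = Pow(Rational(44074, 279), -1) = Rational(279, 44074)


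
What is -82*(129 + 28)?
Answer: -12874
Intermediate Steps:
-82*(129 + 28) = -82*157 = -12874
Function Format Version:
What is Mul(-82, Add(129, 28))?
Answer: -12874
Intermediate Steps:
Mul(-82, Add(129, 28)) = Mul(-82, 157) = -12874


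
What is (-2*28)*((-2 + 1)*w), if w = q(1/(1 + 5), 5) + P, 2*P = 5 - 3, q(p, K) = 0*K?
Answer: 56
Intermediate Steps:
q(p, K) = 0
P = 1 (P = (5 - 3)/2 = (½)*2 = 1)
w = 1 (w = 0 + 1 = 1)
(-2*28)*((-2 + 1)*w) = (-2*28)*((-2 + 1)*1) = -(-56) = -56*(-1) = 56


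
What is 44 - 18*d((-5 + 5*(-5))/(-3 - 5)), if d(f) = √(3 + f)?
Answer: 44 - 27*√3 ≈ -2.7654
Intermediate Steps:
44 - 18*d((-5 + 5*(-5))/(-3 - 5)) = 44 - 18*√(3 + (-5 + 5*(-5))/(-3 - 5)) = 44 - 18*√(3 + (-5 - 25)/(-8)) = 44 - 18*√(3 - 30*(-⅛)) = 44 - 18*√(3 + 15/4) = 44 - 27*√3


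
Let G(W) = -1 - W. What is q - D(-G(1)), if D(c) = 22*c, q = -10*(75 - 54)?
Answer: -254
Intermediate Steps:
q = -210 (q = -10*21 = -210)
q - D(-G(1)) = -210 - 22*(-(-1 - 1*1)) = -210 - 22*(-(-1 - 1)) = -210 - 22*(-1*(-2)) = -210 - 22*2 = -210 - 1*44 = -210 - 44 = -254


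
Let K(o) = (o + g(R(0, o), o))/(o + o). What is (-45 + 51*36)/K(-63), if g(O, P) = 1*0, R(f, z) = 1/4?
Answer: 3582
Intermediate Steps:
R(f, z) = ¼
g(O, P) = 0
K(o) = ½ (K(o) = (o + 0)/(o + o) = o/((2*o)) = o*(1/(2*o)) = ½)
(-45 + 51*36)/K(-63) = (-45 + 51*36)/(½) = (-45 + 1836)*2 = 1791*2 = 3582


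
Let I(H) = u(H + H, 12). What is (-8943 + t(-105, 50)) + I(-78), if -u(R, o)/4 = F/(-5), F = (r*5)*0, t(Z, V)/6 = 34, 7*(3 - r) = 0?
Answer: -8739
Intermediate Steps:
r = 3 (r = 3 - ⅐*0 = 3 + 0 = 3)
t(Z, V) = 204 (t(Z, V) = 6*34 = 204)
F = 0 (F = (3*5)*0 = 15*0 = 0)
u(R, o) = 0 (u(R, o) = -0/(-5) = -0*(-1)/5 = -4*0 = 0)
I(H) = 0
(-8943 + t(-105, 50)) + I(-78) = (-8943 + 204) + 0 = -8739 + 0 = -8739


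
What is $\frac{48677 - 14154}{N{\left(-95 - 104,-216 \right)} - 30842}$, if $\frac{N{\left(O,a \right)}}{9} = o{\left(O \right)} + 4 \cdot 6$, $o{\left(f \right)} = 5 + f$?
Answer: $- \frac{34523}{32372} \approx -1.0664$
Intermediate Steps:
$N{\left(O,a \right)} = 261 + 9 O$ ($N{\left(O,a \right)} = 9 \left(\left(5 + O\right) + 4 \cdot 6\right) = 9 \left(\left(5 + O\right) + 24\right) = 9 \left(29 + O\right) = 261 + 9 O$)
$\frac{48677 - 14154}{N{\left(-95 - 104,-216 \right)} - 30842} = \frac{48677 - 14154}{\left(261 + 9 \left(-95 - 104\right)\right) - 30842} = \frac{34523}{\left(261 + 9 \left(-95 - 104\right)\right) - 30842} = \frac{34523}{\left(261 + 9 \left(-199\right)\right) - 30842} = \frac{34523}{\left(261 - 1791\right) - 30842} = \frac{34523}{-1530 - 30842} = \frac{34523}{-32372} = 34523 \left(- \frac{1}{32372}\right) = - \frac{34523}{32372}$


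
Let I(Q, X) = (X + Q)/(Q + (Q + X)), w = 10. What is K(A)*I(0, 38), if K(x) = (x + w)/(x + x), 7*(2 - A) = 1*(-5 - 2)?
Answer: 13/6 ≈ 2.1667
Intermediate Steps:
I(Q, X) = (Q + X)/(X + 2*Q)
A = 3 (A = 2 - (-5 - 2)/7 = 2 - (-7)/7 = 2 - 1/7*(-7) = 2 + 1 = 3)
K(x) = (10 + x)/(2*x) (K(x) = (x + 10)/(x + x) = (10 + x)/((2*x)) = (10 + x)*(1/(2*x)) = (10 + x)/(2*x))
K(A)*I(0, 38) = ((1/2)*(10 + 3)/3)*((0 + 38)/(38 + 2*0)) = ((1/2)*(1/3)*13)*(38/(38 + 0)) = 13*(38/38)/6 = 13*((1/38)*38)/6 = (13/6)*1 = 13/6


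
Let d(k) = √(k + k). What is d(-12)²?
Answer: -24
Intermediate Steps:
d(k) = √2*√k (d(k) = √(2*k) = √2*√k)
d(-12)² = (√2*√(-12))² = (√2*(2*I*√3))² = (2*I*√6)² = -24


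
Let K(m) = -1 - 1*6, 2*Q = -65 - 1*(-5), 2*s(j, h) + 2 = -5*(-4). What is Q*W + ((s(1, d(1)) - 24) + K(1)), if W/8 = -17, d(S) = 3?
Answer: 4058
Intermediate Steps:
s(j, h) = 9 (s(j, h) = -1 + (-5*(-4))/2 = -1 + (½)*20 = -1 + 10 = 9)
Q = -30 (Q = (-65 - 1*(-5))/2 = (-65 + 5)/2 = (½)*(-60) = -30)
W = -136 (W = 8*(-17) = -136)
K(m) = -7 (K(m) = -1 - 6 = -7)
Q*W + ((s(1, d(1)) - 24) + K(1)) = -30*(-136) + ((9 - 24) - 7) = 4080 + (-15 - 7) = 4080 - 22 = 4058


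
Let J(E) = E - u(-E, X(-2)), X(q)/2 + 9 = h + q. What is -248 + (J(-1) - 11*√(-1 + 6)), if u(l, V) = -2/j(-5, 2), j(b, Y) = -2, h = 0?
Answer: -250 - 11*√5 ≈ -274.60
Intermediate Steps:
X(q) = -18 + 2*q (X(q) = -18 + 2*(0 + q) = -18 + 2*q)
u(l, V) = 1 (u(l, V) = -2/(-2) = -2*(-½) = 1)
J(E) = -1 + E (J(E) = E - 1*1 = E - 1 = -1 + E)
-248 + (J(-1) - 11*√(-1 + 6)) = -248 + ((-1 - 1) - 11*√(-1 + 6)) = -248 + (-2 - 11*√5) = -250 - 11*√5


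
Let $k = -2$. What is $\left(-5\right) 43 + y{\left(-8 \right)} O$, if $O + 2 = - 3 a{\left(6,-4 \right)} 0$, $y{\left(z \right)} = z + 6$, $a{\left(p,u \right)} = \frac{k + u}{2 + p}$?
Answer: $-211$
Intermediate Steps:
$a{\left(p,u \right)} = \frac{-2 + u}{2 + p}$
$y{\left(z \right)} = 6 + z$
$O = -2$ ($O = -2 + - 3 \frac{-2 - 4}{2 + 6} \cdot 0 = -2 + - 3 \cdot \frac{1}{8} \left(-6\right) 0 = -2 + \left(-3\right) \left(- \frac{3}{4}\right) 0 = -2 + \frac{9}{4} \cdot 0 = -2 + 0 = -2$)
$\left(-5\right) 43 + y{\left(-8 \right)} O = \left(-5\right) 43 + \left(6 - 8\right) \left(-2\right) = -215 - -4 = -215 + 4 = -211$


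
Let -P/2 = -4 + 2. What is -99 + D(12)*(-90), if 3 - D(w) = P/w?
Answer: -339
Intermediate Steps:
P = 4 (P = -2*(-4 + 2) = -2*(-2) = 4)
D(w) = 3 - 4/w
-99 + D(12)*(-90) = -99 + (3 - 4/12)*(-90) = -99 + (3 - 4*1/12)*(-90) = -99 + (3 - 1/3)*(-90) = -99 + (8/3)*(-90) = -99 - 240 = -339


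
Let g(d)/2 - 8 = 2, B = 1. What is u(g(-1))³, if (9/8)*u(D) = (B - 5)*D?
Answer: -262144000/729 ≈ -3.5959e+5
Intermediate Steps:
g(d) = 20 (g(d) = 16 + 2*2 = 16 + 4 = 20)
u(D) = -32*D/9 (u(D) = 8*((1 - 5)*D)/9 = 8*(-4*D)/9 = -32*D/9)
u(g(-1))³ = (-32/9*20)³ = (-640/9)³ = -262144000/729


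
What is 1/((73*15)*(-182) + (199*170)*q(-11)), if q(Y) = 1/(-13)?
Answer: -13/2624600 ≈ -4.9531e-6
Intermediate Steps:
q(Y) = -1/13
1/((73*15)*(-182) + (199*170)*q(-11)) = 1/((73*15)*(-182) + (199*170)*(-1/13)) = 1/(1095*(-182) + 33830*(-1/13)) = 1/(-199290 - 33830/13) = 1/(-2624600/13) = -13/2624600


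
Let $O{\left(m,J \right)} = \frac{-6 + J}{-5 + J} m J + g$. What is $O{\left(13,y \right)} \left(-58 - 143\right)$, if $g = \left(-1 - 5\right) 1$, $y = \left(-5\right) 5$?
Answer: $\frac{137417}{2} \approx 68709.0$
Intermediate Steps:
$y = -25$
$g = -6$ ($g = \left(-6\right) 1 = -6$)
$O{\left(m,J \right)} = -6 + \frac{J m \left(-6 + J\right)}{-5 + J}$ ($O{\left(m,J \right)} = \frac{-6 + J}{-5 + J} m J - 6 = \frac{m \left(-6 + J\right)}{-5 + J} J - 6 = \frac{J m \left(-6 + J\right)}{-5 + J} - 6 = -6 + \frac{J m \left(-6 + J\right)}{-5 + J}$)
$O{\left(13,y \right)} \left(-58 - 143\right) = \frac{30 - -150 + 13 \left(-25\right)^{2} - \left(-150\right) 13}{-5 - 25} \left(-58 - 143\right) = \frac{30 + 150 + 13 \cdot 625 + 1950}{-30} \left(-201\right) = - \frac{30 + 150 + 8125 + 1950}{30} \left(-201\right) = \left(- \frac{1}{30}\right) 10255 \left(-201\right) = \left(- \frac{2051}{6}\right) \left(-201\right) = \frac{137417}{2}$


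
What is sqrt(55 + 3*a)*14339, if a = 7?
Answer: 28678*sqrt(19) ≈ 1.2500e+5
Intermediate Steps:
sqrt(55 + 3*a)*14339 = sqrt(55 + 3*7)*14339 = sqrt(55 + 21)*14339 = sqrt(76)*14339 = (2*sqrt(19))*14339 = 28678*sqrt(19)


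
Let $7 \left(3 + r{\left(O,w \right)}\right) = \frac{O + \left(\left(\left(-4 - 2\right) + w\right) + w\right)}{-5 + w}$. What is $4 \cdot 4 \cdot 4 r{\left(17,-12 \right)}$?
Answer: $- \frac{22016}{119} \approx -185.01$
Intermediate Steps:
$r{\left(O,w \right)} = -3 + \frac{-6 + O + 2 w}{7 \left(-5 + w\right)}$ ($r{\left(O,w \right)} = -3 + \frac{\left(O + \left(\left(\left(-4 - 2\right) + w\right) + w\right)\right) \frac{1}{-5 + w}}{7} = -3 + \frac{\left(O + \left(\left(-6 + w\right) + w\right)\right) \frac{1}{-5 + w}}{7} = -3 + \frac{\left(O + \left(-6 + 2 w\right)\right) \frac{1}{-5 + w}}{7} = -3 + \frac{\left(-6 + O + 2 w\right) \frac{1}{-5 + w}}{7} = -3 + \frac{\frac{1}{-5 + w} \left(-6 + O + 2 w\right)}{7} = -3 + \frac{-6 + O + 2 w}{7 \left(-5 + w\right)}$)
$4 \cdot 4 \cdot 4 r{\left(17,-12 \right)} = 4 \cdot 4 \cdot 4 \frac{99 + 17 - -228}{7 \left(-5 - 12\right)} = 16 \cdot 4 \frac{99 + 17 + 228}{7 \left(-17\right)} = 64 \cdot \frac{1}{7} \left(- \frac{1}{17}\right) 344 = 64 \left(- \frac{344}{119}\right) = - \frac{22016}{119}$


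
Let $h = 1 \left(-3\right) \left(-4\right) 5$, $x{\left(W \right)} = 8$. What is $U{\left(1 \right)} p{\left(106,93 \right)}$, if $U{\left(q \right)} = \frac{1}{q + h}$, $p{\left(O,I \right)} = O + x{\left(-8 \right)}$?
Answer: $\frac{114}{61} \approx 1.8689$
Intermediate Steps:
$h = 60$ ($h = 1 \cdot 12 \cdot 5 = 1 \cdot 60 = 60$)
$p{\left(O,I \right)} = 8 + O$ ($p{\left(O,I \right)} = O + 8 = 8 + O$)
$U{\left(q \right)} = \frac{1}{60 + q}$ ($U{\left(q \right)} = \frac{1}{q + 60} = \frac{1}{60 + q}$)
$U{\left(1 \right)} p{\left(106,93 \right)} = \frac{8 + 106}{60 + 1} = \frac{1}{61} \cdot 114 = \frac{114}{61}$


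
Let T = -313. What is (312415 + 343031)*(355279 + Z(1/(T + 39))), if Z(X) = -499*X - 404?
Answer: 31866555231027/137 ≈ 2.3260e+11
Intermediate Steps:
Z(X) = -404 - 499*X
(312415 + 343031)*(355279 + Z(1/(T + 39))) = (312415 + 343031)*(355279 + (-404 - 499/(-313 + 39))) = 655446*(355279 + (-404 - 499/(-274))) = 655446*(355279 + (-404 - 499*(-1/274))) = 655446*(355279 + (-404 + 499/274)) = 655446*(355279 - 110197/274) = 655446*(97236249/274) = 31866555231027/137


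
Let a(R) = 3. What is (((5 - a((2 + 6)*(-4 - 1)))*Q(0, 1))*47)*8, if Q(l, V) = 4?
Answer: 3008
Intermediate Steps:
(((5 - a((2 + 6)*(-4 - 1)))*Q(0, 1))*47)*8 = (((5 - 1*3)*4)*47)*8 = (((5 - 3)*4)*47)*8 = ((2*4)*47)*8 = (8*47)*8 = 376*8 = 3008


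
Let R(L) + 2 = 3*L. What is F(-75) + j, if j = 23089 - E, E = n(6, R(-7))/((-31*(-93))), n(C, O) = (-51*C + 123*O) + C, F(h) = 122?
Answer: 22306814/961 ≈ 23212.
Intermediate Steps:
R(L) = -2 + 3*L
n(C, O) = -50*C + 123*O
E = -1043/961 (E = (-50*6 + 123*(-2 + 3*(-7)))/((-31*(-93))) = (-300 + 123*(-2 - 21))/2883 = (-300 + 123*(-23))*(1/2883) = (-300 - 2829)*(1/2883) = -3129*1/2883 = -1043/961 ≈ -1.0853)
j = 22189572/961 (j = 23089 - 1*(-1043/961) = 23089 + 1043/961 = 22189572/961 ≈ 23090.)
F(-75) + j = 122 + 22189572/961 = 22306814/961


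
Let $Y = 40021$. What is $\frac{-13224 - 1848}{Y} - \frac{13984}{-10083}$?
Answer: $\frac{407682688}{403531743} \approx 1.0103$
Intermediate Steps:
$\frac{-13224 - 1848}{Y} - \frac{13984}{-10083} = \frac{-13224 - 1848}{40021} - \frac{13984}{-10083} = \left(-15072\right) \frac{1}{40021} - - \frac{13984}{10083} = - \frac{15072}{40021} + \frac{13984}{10083} = \frac{407682688}{403531743}$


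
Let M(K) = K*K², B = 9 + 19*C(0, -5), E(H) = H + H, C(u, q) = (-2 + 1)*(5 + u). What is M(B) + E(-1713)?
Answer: -639482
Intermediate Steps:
C(u, q) = -5 - u (C(u, q) = -(5 + u) = -5 - u)
E(H) = 2*H
B = -86 (B = 9 + 19*(-5 - 1*0) = 9 + 19*(-5 + 0) = 9 + 19*(-5) = 9 - 95 = -86)
M(K) = K³
M(B) + E(-1713) = (-86)³ + 2*(-1713) = -636056 - 3426 = -639482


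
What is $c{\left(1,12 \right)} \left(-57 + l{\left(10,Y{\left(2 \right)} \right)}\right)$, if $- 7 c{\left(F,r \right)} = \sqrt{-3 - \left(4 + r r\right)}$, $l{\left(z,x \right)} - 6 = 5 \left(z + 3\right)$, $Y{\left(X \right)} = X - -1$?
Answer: $- 2 i \sqrt{151} \approx - 24.576 i$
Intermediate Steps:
$Y{\left(X \right)} = 1 + X$ ($Y{\left(X \right)} = X + 1 = 1 + X$)
$l{\left(z,x \right)} = 21 + 5 z$ ($l{\left(z,x \right)} = 6 + 5 \left(z + 3\right) = 6 + 5 \left(3 + z\right) = 6 + \left(15 + 5 z\right) = 21 + 5 z$)
$c{\left(F,r \right)} = - \frac{\sqrt{-7 - r^{2}}}{7}$ ($c{\left(F,r \right)} = - \frac{\sqrt{-3 - \left(4 + r r\right)}}{7} = - \frac{\sqrt{-3 - \left(4 + r^{2}\right)}}{7} = - \frac{\sqrt{-7 - r^{2}}}{7}$)
$c{\left(1,12 \right)} \left(-57 + l{\left(10,Y{\left(2 \right)} \right)}\right) = - \frac{\sqrt{-7 - 12^{2}}}{7} \left(-57 + \left(21 + 5 \cdot 10\right)\right) = - \frac{\sqrt{-7 - 144}}{7} \left(-57 + \left(21 + 50\right)\right) = - \frac{\sqrt{-7 - 144}}{7} \left(-57 + 71\right) = - \frac{\sqrt{-151}}{7} \cdot 14 = - \frac{i \sqrt{151}}{7} \cdot 14 = - 2 i \sqrt{151}$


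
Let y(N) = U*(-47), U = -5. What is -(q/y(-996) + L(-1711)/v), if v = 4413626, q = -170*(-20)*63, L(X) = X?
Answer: -6519988187/7153118 ≈ -911.49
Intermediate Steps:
q = 214200 (q = 3400*63 = 214200)
y(N) = 235 (y(N) = -5*(-47) = 235)
-(q/y(-996) + L(-1711)/v) = -(214200/235 - 1711/4413626) = -(214200*(1/235) - 1711*1/4413626) = -(42840/47 - 59/152194) = -1*6519988187/7153118 = -6519988187/7153118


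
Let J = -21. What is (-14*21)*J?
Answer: 6174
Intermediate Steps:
(-14*21)*J = -14*21*(-21) = -294*(-21) = 6174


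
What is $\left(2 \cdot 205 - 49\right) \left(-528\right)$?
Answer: $-190608$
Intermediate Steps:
$\left(2 \cdot 205 - 49\right) \left(-528\right) = \left(410 - 49\right) \left(-528\right) = 361 \left(-528\right) = -190608$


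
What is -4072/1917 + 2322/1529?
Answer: -1774814/2931093 ≈ -0.60551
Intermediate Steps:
-4072/1917 + 2322/1529 = -1774814/2931093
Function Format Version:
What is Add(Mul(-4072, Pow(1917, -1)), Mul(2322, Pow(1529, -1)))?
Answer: Rational(-1774814, 2931093) ≈ -0.60551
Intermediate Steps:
Add(Mul(-4072, Pow(1917, -1)), Mul(2322, Pow(1529, -1))) = Add(Mul(-4072, Rational(1, 1917)), Mul(2322, Rational(1, 1529))) = Add(Rational(-4072, 1917), Rational(2322, 1529)) = Rational(-1774814, 2931093)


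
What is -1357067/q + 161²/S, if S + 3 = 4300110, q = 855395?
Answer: -830480087482/525470003895 ≈ -1.5805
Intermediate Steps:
S = 4300107 (S = -3 + 4300110 = 4300107)
-1357067/q + 161²/S = -1357067/855395 + 161²/4300107 = -1357067*1/855395 + 25921*(1/4300107) = -1357067/855395 + 3703/614301 = -830480087482/525470003895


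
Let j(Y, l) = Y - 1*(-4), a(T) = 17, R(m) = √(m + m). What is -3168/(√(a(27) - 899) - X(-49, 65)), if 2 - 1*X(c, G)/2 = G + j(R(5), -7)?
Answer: -3168/(134 + 2*√10 + 21*I*√2) ≈ -21.608 + 4.5732*I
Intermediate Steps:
R(m) = √2*√m (R(m) = √(2*m) = √2*√m)
j(Y, l) = 4 + Y (j(Y, l) = Y + 4 = 4 + Y)
X(c, G) = -4 - 2*G - 2*√10 (X(c, G) = 4 - 2*(G + (4 + √2*√5)) = 4 - 2*(G + (4 + √10)) = 4 - 2*(4 + G + √10) = 4 + (-8 - 2*G - 2*√10) = -4 - 2*G - 2*√10)
-3168/(√(a(27) - 899) - X(-49, 65)) = -3168/(√(17 - 899) - (-4 - 2*65 - 2*√10)) = -3168/(√(-882) - (-4 - 130 - 2*√10)) = -3168/(21*I*√2 - (-134 - 2*√10)) = -3168/(21*I*√2 + (134 + 2*√10)) = -3168/(134 + 2*√10 + 21*I*√2)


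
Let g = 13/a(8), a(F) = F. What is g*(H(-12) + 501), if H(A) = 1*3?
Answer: 819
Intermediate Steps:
H(A) = 3
g = 13/8 ≈ 1.6250
g*(H(-12) + 501) = 13*(3 + 501)/8 = (13/8)*504 = 819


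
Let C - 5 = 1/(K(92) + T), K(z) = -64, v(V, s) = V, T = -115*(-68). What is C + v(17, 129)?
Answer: 170633/7756 ≈ 22.000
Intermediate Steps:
T = 7820
C = 38781/7756 (C = 5 + 1/(-64 + 7820) = 5 + 1/7756 = 38781/7756 ≈ 5.0001)
C + v(17, 129) = 38781/7756 + 17 = 170633/7756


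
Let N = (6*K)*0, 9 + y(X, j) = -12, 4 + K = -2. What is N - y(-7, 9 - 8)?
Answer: 21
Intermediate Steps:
K = -6 (K = -4 - 2 = -6)
y(X, j) = -21 (y(X, j) = -9 - 12 = -21)
N = 0 (N = (6*(-6))*0 = -36*0 = 0)
N - y(-7, 9 - 8) = 0 - 1*(-21) = 0 + 21 = 21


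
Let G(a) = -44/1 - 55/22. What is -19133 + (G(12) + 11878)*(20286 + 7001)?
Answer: 645654015/2 ≈ 3.2283e+8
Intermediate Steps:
G(a) = -93/2 (G(a) = -44*1 - 55*1/22 = -44 - 5/2 = -93/2)
-19133 + (G(12) + 11878)*(20286 + 7001) = -19133 + (-93/2 + 11878)*(20286 + 7001) = -19133 + (23663/2)*27287 = -19133 + 645692281/2 = 645654015/2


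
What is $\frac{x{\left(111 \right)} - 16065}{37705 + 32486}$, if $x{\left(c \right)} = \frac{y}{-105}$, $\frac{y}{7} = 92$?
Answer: $- \frac{241067}{1052865} \approx -0.22896$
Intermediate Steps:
$y = 644$ ($y = 7 \cdot 92 = 644$)
$x{\left(c \right)} = - \frac{92}{15}$ ($x{\left(c \right)} = \frac{644}{-105} = 644 \left(- \frac{1}{105}\right) = - \frac{92}{15}$)
$\frac{x{\left(111 \right)} - 16065}{37705 + 32486} = \frac{- \frac{92}{15} - 16065}{37705 + 32486} = - \frac{241067}{15 \cdot 70191} = \left(- \frac{241067}{15}\right) \frac{1}{70191} = - \frac{241067}{1052865}$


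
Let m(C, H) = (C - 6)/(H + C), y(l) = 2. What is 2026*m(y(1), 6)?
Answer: -1013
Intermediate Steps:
m(C, H) = (-6 + C)/(C + H)
2026*m(y(1), 6) = 2026*((-6 + 2)/(2 + 6)) = 2026*(-4/8) = 2026*((⅛)*(-4)) = 2026*(-½) = -1013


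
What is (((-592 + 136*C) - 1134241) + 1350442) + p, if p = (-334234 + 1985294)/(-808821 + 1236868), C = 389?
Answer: 114937835171/428047 ≈ 2.6852e+5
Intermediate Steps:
p = 1651060/428047 ≈ 3.8572
(((-592 + 136*C) - 1134241) + 1350442) + p = (((-592 + 136*389) - 1134241) + 1350442) + 1651060/428047 = (((-592 + 52904) - 1134241) + 1350442) + 1651060/428047 = ((52312 - 1134241) + 1350442) + 1651060/428047 = (-1081929 + 1350442) + 1651060/428047 = 268513 + 1651060/428047 = 114937835171/428047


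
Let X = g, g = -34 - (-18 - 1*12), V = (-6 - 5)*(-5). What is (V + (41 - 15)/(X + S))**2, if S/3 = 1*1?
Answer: 841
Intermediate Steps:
V = 55 (V = -11*(-5) = 55)
g = -4 (g = -34 - (-18 - 12) = -34 - 1*(-30) = -34 + 30 = -4)
X = -4
S = 3 (S = 3*(1*1) = 3*1 = 3)
(V + (41 - 15)/(X + S))**2 = (55 + (41 - 15)/(-4 + 3))**2 = (55 + 26/(-1))**2 = (55 + 26*(-1))**2 = (55 - 26)**2 = 29**2 = 841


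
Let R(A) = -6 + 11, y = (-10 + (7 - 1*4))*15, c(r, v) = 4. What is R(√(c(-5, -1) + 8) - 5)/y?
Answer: -1/21 ≈ -0.047619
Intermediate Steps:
y = -105 (y = (-10 + (7 - 4))*15 = (-10 + 3)*15 = -7*15 = -105)
R(A) = 5
R(√(c(-5, -1) + 8) - 5)/y = 5/(-105) = 5*(-1/105) = -1/21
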